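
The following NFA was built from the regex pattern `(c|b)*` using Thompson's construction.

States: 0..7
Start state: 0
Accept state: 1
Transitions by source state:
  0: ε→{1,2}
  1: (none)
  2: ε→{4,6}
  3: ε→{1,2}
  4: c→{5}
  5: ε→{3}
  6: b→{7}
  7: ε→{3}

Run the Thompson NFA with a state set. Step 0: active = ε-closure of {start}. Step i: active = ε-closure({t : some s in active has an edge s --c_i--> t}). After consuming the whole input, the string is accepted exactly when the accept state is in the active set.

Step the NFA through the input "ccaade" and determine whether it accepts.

Answer: REJECT

Derivation:
start: ε-closure({0}) = {0,1,2,4,6}
'c' @ 1: {1,2,3,4,5,6}  [accepting]
'c' @ 2: {1,2,3,4,5,6}  [accepting]
'a' @ 3: {}  — no active states
rest 'ade' ignored (set empty)
end set {} — state 1 not in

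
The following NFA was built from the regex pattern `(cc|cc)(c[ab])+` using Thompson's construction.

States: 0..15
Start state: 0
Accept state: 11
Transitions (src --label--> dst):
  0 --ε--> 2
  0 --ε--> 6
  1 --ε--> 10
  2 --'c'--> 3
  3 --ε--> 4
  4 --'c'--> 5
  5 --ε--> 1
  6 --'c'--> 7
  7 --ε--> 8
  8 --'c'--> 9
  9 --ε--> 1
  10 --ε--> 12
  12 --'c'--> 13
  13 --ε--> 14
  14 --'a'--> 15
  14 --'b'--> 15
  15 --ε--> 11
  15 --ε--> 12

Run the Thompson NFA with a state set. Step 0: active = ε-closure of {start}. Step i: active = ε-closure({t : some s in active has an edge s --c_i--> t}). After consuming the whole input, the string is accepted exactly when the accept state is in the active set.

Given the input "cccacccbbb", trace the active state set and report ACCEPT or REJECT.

S₀ = ε-closure({0}) = {0,2,6}
'c' @ 1: {3,4,7,8}
'c' @ 2: {1,5,9,10,12}
'c' @ 3: {13,14}
'a' @ 4: {11,12,15}  (accept∈set)
'c' @ 5: {13,14}
'c' @ 6: {}  — no active states
rest 'cbbb' ignored (set empty)
final: {}; accept 11 not in set

Answer: REJECT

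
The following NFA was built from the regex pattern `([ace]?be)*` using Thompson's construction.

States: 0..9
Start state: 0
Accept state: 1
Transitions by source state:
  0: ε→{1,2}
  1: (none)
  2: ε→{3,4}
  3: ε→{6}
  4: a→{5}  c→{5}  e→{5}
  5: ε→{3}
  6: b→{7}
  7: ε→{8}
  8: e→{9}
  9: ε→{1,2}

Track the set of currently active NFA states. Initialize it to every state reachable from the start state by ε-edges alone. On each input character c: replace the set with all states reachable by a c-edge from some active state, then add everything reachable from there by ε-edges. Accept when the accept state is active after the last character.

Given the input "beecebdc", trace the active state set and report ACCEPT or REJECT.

Answer: REJECT

Derivation:
S₀ = ε-closure({0}) = {0,1,2,3,4,6}
'b' @ 1: {7,8}
'e' @ 2: {1,2,3,4,6,9}  ✓accept
'e' @ 3: {3,5,6}
'c' @ 4: {}  — dead — no transitions
rest 'ebdc' ignored (set empty)
after full input: {}  (accept=1 not in)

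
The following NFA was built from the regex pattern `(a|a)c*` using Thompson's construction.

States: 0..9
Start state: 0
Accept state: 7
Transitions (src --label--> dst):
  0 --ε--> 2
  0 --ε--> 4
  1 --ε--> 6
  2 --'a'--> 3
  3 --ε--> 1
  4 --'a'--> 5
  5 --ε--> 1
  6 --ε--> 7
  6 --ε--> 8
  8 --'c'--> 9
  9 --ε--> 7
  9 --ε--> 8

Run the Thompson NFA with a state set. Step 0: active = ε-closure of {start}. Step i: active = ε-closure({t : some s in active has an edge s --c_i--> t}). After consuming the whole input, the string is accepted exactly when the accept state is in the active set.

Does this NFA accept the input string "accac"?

Answer: REJECT

Steps:
initial (ε-close {0}): {0,2,4}
'a' @ 1: {1,3,5,6,7,8}  [accepting]
'c' @ 2: {7,8,9}  [accepting]
'c' @ 3: {7,8,9}  [accepting]
'a' @ 4: {}  — dead — no transitions
rest 'c' ignored (set empty)
end set {} — state 7 not in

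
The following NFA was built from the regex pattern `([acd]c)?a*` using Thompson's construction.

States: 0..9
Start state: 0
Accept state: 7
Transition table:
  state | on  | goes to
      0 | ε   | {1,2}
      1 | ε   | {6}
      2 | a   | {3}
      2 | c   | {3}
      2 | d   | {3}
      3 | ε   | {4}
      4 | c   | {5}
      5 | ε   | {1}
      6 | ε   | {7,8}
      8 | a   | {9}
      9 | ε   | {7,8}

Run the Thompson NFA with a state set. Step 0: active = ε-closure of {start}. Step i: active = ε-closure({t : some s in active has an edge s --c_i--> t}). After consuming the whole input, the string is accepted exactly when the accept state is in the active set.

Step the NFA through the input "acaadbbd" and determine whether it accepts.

Answer: REJECT

Derivation:
start: ε-closure({0}) = {0,1,2,6,7,8}
'a' @ 1: {3,4,7,8,9}  ✓accept
'c' @ 2: {1,5,6,7,8}  ✓accept
'a' @ 3: {7,8,9}  ✓accept
'a' @ 4: {7,8,9}  ✓accept
'd' @ 5: {}  — state set empty
rest 'bbd' ignored (set empty)
final: {}; accept 7 not in set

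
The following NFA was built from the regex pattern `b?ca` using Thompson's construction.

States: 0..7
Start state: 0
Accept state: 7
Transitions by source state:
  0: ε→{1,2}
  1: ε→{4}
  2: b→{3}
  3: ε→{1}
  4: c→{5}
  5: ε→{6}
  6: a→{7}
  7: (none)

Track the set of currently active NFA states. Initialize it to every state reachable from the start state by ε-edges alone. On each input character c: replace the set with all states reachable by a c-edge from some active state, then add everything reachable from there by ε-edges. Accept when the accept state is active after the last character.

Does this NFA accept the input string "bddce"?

Answer: REJECT

Derivation:
S₀ = ε-closure({0}) = {0,1,2,4}
'b' @ 1: {1,3,4}
'd' @ 2: {}  — dead — no transitions
rest 'dce' ignored (set empty)
end set {} — state 7 not in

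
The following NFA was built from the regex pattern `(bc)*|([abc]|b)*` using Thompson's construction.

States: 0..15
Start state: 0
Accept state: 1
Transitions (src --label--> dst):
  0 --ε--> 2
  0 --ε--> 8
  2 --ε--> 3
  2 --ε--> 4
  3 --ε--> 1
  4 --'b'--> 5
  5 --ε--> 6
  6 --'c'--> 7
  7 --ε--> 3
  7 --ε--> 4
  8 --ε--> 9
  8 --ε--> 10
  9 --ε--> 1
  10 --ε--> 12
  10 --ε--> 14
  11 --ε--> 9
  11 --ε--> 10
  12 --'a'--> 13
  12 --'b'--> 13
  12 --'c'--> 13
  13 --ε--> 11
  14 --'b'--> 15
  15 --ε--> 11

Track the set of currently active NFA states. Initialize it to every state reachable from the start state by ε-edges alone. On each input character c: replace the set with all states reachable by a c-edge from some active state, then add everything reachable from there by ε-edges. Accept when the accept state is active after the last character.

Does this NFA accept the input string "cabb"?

start: ε-closure({0}) = {0,1,2,3,4,8,9,10,12,14}
'c' @ 1: {1,9,10,11,12,13,14}  [accepting]
'a' @ 2: {1,9,10,11,12,13,14}  [accepting]
'b' @ 3: {1,9,10,11,12,13,14,15}  [accepting]
'b' @ 4: {1,9,10,11,12,13,14,15}  [accepting]
end set {1,9,10,11,12,13,14,15} — state 1 in

Answer: ACCEPT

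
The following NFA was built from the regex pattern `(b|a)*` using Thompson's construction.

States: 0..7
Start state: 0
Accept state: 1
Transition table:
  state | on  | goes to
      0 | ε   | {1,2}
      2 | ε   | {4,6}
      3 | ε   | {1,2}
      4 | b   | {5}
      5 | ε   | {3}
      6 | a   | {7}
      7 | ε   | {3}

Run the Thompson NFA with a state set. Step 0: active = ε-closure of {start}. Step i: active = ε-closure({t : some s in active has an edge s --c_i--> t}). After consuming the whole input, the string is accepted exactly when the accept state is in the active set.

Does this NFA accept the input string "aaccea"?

start: ε-closure({0}) = {0,1,2,4,6}
'a' @ 1: {1,2,3,4,6,7}  (accept∈set)
'a' @ 2: {1,2,3,4,6,7}  (accept∈set)
'c' @ 3: {}  — dead — no transitions
rest 'cea' ignored (set empty)
final: {}; accept 1 not in set

Answer: REJECT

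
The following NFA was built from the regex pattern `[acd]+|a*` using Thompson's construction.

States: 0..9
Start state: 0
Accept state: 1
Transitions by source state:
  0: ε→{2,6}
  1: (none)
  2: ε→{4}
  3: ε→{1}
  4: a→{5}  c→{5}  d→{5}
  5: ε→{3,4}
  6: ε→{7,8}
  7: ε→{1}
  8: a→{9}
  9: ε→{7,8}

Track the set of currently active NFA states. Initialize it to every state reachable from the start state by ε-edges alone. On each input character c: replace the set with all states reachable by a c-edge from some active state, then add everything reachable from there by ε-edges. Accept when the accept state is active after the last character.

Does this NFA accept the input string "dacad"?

Answer: ACCEPT

Trace:
S₀ = ε-closure({0}) = {0,1,2,4,6,7,8}
'd' @ 1: {1,3,4,5}  [accepting]
'a' @ 2: {1,3,4,5}  [accepting]
'c' @ 3: {1,3,4,5}  [accepting]
'a' @ 4: {1,3,4,5}  [accepting]
'd' @ 5: {1,3,4,5}  [accepting]
after full input: {1,3,4,5}  (accept=1 in)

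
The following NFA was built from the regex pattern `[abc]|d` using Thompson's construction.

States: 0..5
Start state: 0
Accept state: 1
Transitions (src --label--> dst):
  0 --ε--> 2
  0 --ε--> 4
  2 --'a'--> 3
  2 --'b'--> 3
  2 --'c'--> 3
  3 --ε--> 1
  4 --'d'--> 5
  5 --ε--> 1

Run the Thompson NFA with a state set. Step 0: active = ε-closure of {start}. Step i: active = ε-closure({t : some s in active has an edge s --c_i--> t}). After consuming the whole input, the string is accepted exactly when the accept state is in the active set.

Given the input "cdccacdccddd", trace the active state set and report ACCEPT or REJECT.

Answer: REJECT

Derivation:
start: ε-closure({0}) = {0,2,4}
'c' @ 1: {1,3}  (accept∈set)
'd' @ 2: {}  — no active states
rest 'ccacdccddd' ignored (set empty)
final: {}; accept 1 not in set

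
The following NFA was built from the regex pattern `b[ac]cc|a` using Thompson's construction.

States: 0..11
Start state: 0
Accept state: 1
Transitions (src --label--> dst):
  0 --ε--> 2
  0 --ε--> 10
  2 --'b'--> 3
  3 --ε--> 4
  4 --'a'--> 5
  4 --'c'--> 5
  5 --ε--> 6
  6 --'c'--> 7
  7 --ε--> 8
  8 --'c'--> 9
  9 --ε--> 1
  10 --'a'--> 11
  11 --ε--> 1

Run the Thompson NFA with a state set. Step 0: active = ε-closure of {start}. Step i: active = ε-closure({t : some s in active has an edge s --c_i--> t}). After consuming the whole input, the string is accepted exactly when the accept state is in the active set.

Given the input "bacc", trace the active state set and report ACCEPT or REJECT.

Answer: ACCEPT

Trace:
start: ε-closure({0}) = {0,2,10}
'b' @ 1: {3,4}
'a' @ 2: {5,6}
'c' @ 3: {7,8}
'c' @ 4: {1,9}  ✓accept
final: {1,9}; accept 1 in set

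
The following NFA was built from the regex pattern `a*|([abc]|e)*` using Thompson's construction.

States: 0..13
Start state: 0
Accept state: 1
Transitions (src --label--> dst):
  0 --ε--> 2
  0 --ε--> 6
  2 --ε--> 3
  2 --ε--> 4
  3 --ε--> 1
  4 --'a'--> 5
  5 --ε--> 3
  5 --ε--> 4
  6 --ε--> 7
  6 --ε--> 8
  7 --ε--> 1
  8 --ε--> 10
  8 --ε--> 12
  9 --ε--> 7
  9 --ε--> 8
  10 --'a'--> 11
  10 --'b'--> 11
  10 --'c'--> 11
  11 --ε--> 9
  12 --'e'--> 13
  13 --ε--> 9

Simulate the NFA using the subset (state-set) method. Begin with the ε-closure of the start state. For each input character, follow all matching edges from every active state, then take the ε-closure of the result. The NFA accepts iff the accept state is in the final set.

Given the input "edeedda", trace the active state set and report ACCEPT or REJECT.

start: ε-closure({0}) = {0,1,2,3,4,6,7,8,10,12}
'e' @ 1: {1,7,8,9,10,12,13}  [accepting]
'd' @ 2: {}  — dead — no transitions
rest 'eedda' ignored (set empty)
final: {}; accept 1 not in set

Answer: REJECT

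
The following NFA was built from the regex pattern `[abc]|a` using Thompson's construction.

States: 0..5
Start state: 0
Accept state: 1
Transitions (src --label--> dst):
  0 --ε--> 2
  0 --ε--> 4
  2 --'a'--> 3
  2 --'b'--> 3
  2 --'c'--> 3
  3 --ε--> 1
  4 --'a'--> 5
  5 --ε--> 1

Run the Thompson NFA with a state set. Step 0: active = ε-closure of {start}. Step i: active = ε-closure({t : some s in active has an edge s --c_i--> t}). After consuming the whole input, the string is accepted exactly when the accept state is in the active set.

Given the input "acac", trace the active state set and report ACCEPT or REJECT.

initial (ε-close {0}): {0,2,4}
'a' @ 1: {1,3,5}  ✓accept
'c' @ 2: {}  — dead — no transitions
rest 'ac' ignored (set empty)
after full input: {}  (accept=1 not in)

Answer: REJECT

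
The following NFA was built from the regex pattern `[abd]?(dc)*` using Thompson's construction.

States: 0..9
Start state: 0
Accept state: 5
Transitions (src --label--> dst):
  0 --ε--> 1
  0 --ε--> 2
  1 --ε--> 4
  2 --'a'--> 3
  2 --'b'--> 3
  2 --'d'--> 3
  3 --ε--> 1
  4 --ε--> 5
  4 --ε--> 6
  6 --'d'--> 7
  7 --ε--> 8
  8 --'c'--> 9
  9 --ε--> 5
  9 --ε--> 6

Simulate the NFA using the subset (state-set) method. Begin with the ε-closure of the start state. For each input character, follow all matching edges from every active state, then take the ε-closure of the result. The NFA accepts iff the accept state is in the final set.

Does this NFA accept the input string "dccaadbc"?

initial (ε-close {0}): {0,1,2,4,5,6}
'd' @ 1: {1,3,4,5,6,7,8}  [accepting]
'c' @ 2: {5,6,9}  [accepting]
'c' @ 3: {}  — dead — no transitions
rest 'aadbc' ignored (set empty)
final: {}; accept 5 not in set

Answer: REJECT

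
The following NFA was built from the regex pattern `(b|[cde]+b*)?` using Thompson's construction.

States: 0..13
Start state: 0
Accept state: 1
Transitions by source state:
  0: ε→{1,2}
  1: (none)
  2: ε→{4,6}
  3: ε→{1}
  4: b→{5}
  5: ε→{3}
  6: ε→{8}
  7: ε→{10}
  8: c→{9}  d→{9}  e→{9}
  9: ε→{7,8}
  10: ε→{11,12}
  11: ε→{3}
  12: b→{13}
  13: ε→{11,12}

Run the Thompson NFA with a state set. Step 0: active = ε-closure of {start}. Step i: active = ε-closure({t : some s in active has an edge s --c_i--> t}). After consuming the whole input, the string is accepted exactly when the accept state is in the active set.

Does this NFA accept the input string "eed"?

Answer: ACCEPT

Derivation:
initial (ε-close {0}): {0,1,2,4,6,8}
'e' @ 1: {1,3,7,8,9,10,11,12}  (accept∈set)
'e' @ 2: {1,3,7,8,9,10,11,12}  (accept∈set)
'd' @ 3: {1,3,7,8,9,10,11,12}  (accept∈set)
end set {1,3,7,8,9,10,11,12} — state 1 in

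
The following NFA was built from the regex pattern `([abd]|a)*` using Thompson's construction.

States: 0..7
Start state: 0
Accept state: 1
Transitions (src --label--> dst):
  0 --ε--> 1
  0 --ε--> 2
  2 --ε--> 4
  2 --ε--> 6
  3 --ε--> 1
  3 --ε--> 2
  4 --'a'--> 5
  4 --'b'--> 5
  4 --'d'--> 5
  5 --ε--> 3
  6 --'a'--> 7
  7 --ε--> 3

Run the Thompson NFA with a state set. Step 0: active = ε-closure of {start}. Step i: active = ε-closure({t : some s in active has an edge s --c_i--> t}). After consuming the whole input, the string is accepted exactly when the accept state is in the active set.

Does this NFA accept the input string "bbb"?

Answer: ACCEPT

Steps:
initial (ε-close {0}): {0,1,2,4,6}
'b' @ 1: {1,2,3,4,5,6}  ✓accept
'b' @ 2: {1,2,3,4,5,6}  ✓accept
'b' @ 3: {1,2,3,4,5,6}  ✓accept
end set {1,2,3,4,5,6} — state 1 in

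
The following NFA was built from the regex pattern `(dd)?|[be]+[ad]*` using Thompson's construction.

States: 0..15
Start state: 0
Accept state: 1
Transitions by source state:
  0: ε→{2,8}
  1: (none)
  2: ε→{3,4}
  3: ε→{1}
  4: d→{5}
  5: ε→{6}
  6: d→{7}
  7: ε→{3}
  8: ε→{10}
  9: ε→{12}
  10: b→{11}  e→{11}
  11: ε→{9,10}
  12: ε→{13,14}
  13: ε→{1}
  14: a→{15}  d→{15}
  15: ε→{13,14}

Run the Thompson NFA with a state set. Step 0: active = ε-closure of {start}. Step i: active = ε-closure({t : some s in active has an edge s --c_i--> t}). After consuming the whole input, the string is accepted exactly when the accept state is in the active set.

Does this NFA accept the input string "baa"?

Answer: ACCEPT

Trace:
start: ε-closure({0}) = {0,1,2,3,4,8,10}
'b' @ 1: {1,9,10,11,12,13,14}  ✓accept
'a' @ 2: {1,13,14,15}  ✓accept
'a' @ 3: {1,13,14,15}  ✓accept
end set {1,13,14,15} — state 1 in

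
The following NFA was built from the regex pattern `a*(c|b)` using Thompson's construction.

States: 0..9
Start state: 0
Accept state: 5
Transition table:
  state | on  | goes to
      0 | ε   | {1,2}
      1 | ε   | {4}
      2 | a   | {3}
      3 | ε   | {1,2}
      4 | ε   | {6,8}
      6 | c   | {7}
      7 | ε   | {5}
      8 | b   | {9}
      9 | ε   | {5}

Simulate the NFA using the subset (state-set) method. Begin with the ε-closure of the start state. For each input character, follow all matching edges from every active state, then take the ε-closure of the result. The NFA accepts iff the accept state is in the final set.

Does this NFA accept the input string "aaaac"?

Answer: ACCEPT

Trace:
initial (ε-close {0}): {0,1,2,4,6,8}
'a' @ 1: {1,2,3,4,6,8}
'a' @ 2: {1,2,3,4,6,8}
'a' @ 3: {1,2,3,4,6,8}
'a' @ 4: {1,2,3,4,6,8}
'c' @ 5: {5,7}  ✓accept
end set {5,7} — state 5 in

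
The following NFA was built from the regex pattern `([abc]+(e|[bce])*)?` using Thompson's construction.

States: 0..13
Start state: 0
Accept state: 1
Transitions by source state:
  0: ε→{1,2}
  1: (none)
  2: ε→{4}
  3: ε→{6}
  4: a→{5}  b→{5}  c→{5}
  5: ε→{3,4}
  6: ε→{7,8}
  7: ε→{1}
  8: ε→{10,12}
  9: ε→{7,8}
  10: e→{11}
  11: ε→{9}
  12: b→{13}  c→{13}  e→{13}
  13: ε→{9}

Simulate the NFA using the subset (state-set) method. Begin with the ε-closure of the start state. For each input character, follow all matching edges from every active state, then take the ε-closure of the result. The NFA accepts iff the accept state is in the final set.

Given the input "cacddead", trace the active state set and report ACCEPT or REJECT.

Answer: REJECT

Trace:
initial (ε-close {0}): {0,1,2,4}
'c' @ 1: {1,3,4,5,6,7,8,10,12}  (accept∈set)
'a' @ 2: {1,3,4,5,6,7,8,10,12}  (accept∈set)
'c' @ 3: {1,3,4,5,6,7,8,9,10,12,13}  (accept∈set)
'd' @ 4: {}  — no active states
rest 'dead' ignored (set empty)
end set {} — state 1 not in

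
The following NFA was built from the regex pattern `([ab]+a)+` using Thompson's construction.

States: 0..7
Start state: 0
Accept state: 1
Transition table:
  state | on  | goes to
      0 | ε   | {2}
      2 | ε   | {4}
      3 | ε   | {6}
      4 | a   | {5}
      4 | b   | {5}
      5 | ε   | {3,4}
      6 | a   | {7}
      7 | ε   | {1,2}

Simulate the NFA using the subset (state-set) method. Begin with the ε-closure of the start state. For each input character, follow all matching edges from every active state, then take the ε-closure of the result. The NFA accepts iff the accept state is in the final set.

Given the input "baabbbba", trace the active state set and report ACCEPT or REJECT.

start: ε-closure({0}) = {0,2,4}
'b' @ 1: {3,4,5,6}
'a' @ 2: {1,2,3,4,5,6,7}  (accept∈set)
'a' @ 3: {1,2,3,4,5,6,7}  (accept∈set)
'b' @ 4: {3,4,5,6}
'b' @ 5: {3,4,5,6}
'b' @ 6: {3,4,5,6}
'b' @ 7: {3,4,5,6}
'a' @ 8: {1,2,3,4,5,6,7}  (accept∈set)
end set {1,2,3,4,5,6,7} — state 1 in

Answer: ACCEPT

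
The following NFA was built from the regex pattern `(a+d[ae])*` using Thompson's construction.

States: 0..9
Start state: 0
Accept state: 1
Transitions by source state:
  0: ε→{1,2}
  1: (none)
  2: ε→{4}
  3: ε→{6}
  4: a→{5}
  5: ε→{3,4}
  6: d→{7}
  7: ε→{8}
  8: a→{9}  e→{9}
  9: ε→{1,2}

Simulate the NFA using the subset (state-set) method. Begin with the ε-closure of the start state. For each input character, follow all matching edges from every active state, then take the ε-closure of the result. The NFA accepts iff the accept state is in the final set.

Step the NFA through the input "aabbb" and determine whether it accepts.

Answer: REJECT

Trace:
start: ε-closure({0}) = {0,1,2,4}
'a' @ 1: {3,4,5,6}
'a' @ 2: {3,4,5,6}
'b' @ 3: {}  — dead — no transitions
rest 'bb' ignored (set empty)
after full input: {}  (accept=1 not in)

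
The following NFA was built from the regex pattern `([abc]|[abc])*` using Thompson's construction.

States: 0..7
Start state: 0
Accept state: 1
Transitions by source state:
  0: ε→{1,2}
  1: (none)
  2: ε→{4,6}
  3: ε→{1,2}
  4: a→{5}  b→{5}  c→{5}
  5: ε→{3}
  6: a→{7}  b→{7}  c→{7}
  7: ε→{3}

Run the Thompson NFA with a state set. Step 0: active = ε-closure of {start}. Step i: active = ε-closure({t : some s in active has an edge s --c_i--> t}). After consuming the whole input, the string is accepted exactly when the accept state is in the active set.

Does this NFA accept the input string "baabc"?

Answer: ACCEPT

Trace:
S₀ = ε-closure({0}) = {0,1,2,4,6}
'b' @ 1: {1,2,3,4,5,6,7}  (accept∈set)
'a' @ 2: {1,2,3,4,5,6,7}  (accept∈set)
'a' @ 3: {1,2,3,4,5,6,7}  (accept∈set)
'b' @ 4: {1,2,3,4,5,6,7}  (accept∈set)
'c' @ 5: {1,2,3,4,5,6,7}  (accept∈set)
end set {1,2,3,4,5,6,7} — state 1 in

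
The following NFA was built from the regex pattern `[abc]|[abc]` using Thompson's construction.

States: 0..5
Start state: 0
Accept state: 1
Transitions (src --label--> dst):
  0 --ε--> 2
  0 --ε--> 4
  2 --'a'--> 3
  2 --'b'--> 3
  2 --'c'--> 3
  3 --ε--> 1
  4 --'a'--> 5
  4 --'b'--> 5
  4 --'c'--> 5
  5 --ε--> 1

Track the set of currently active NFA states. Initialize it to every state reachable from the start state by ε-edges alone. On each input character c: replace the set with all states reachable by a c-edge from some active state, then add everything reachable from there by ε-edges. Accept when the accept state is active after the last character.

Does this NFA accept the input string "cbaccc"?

start: ε-closure({0}) = {0,2,4}
'c' @ 1: {1,3,5}  [accepting]
'b' @ 2: {}  — dead — no transitions
rest 'accc' ignored (set empty)
end set {} — state 1 not in

Answer: REJECT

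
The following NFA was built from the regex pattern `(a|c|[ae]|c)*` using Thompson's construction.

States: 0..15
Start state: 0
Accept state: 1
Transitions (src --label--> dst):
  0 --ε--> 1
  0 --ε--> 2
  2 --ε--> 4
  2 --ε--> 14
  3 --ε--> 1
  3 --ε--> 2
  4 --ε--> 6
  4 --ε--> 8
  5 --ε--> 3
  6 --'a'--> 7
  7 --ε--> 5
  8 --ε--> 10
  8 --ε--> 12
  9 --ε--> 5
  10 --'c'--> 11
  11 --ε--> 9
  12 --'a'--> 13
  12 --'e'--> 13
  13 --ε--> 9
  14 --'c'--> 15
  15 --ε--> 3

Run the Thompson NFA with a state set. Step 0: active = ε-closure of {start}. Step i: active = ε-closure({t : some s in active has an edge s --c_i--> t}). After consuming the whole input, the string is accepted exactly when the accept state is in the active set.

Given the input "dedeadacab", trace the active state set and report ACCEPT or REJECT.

S₀ = ε-closure({0}) = {0,1,2,4,6,8,10,12,14}
'd' @ 1: {}  — dead — no transitions
rest 'edeadacab' ignored (set empty)
after full input: {}  (accept=1 not in)

Answer: REJECT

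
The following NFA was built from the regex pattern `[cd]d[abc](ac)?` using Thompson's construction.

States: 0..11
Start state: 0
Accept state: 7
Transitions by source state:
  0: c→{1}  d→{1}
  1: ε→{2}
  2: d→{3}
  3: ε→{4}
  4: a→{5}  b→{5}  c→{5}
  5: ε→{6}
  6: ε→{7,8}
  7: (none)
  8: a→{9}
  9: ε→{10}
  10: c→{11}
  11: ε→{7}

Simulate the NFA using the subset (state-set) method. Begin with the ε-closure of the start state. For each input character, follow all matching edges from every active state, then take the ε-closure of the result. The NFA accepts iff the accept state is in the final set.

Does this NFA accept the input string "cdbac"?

initial (ε-close {0}): {0}
'c' @ 1: {1,2}
'd' @ 2: {3,4}
'b' @ 3: {5,6,7,8}  (accept∈set)
'a' @ 4: {9,10}
'c' @ 5: {7,11}  (accept∈set)
end set {7,11} — state 7 in

Answer: ACCEPT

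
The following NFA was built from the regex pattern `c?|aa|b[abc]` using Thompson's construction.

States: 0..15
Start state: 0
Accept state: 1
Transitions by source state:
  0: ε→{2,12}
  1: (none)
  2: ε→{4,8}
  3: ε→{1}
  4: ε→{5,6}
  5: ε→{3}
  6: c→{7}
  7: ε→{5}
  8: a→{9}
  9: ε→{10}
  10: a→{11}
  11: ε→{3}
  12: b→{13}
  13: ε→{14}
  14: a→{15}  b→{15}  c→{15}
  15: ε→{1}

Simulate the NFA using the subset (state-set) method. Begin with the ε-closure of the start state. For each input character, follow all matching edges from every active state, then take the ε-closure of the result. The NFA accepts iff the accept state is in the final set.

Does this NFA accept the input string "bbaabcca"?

initial (ε-close {0}): {0,1,2,3,4,5,6,8,12}
'b' @ 1: {13,14}
'b' @ 2: {1,15}  (accept∈set)
'a' @ 3: {}  — dead — no transitions
rest 'abcca' ignored (set empty)
end set {} — state 1 not in

Answer: REJECT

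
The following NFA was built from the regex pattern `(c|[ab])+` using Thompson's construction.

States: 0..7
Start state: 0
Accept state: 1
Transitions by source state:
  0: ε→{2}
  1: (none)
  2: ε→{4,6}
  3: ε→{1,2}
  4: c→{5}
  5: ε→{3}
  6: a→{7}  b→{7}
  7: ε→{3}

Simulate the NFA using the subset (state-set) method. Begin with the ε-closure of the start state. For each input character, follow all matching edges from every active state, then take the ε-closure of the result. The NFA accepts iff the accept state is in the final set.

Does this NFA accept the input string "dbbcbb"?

S₀ = ε-closure({0}) = {0,2,4,6}
'd' @ 1: {}  — state set empty
rest 'bbcbb' ignored (set empty)
after full input: {}  (accept=1 not in)

Answer: REJECT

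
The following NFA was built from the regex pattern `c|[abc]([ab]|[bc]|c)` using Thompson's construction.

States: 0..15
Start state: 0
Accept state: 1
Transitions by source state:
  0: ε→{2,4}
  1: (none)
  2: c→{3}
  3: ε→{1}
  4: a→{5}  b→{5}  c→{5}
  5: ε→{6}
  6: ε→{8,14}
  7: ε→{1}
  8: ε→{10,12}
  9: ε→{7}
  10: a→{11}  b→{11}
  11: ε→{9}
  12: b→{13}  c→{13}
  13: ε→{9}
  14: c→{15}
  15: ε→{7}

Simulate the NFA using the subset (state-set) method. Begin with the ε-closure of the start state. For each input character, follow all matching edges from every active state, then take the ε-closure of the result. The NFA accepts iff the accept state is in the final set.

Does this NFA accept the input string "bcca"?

initial (ε-close {0}): {0,2,4}
'b' @ 1: {5,6,8,10,12,14}
'c' @ 2: {1,7,9,13,15}  [accepting]
'c' @ 3: {}  — dead — no transitions
rest 'a' ignored (set empty)
end set {} — state 1 not in

Answer: REJECT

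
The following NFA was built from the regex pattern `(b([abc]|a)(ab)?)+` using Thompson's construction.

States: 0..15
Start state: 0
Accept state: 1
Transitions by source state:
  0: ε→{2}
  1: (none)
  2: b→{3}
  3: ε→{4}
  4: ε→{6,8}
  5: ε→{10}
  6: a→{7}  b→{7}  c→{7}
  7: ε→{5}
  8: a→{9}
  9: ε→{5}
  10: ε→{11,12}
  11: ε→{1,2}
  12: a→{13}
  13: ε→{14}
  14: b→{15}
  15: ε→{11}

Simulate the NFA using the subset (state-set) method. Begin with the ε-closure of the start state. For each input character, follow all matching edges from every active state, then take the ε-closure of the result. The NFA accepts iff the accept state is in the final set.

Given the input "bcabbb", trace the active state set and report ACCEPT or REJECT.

S₀ = ε-closure({0}) = {0,2}
'b' @ 1: {3,4,6,8}
'c' @ 2: {1,2,5,7,10,11,12}  (accept∈set)
'a' @ 3: {13,14}
'b' @ 4: {1,2,11,15}  (accept∈set)
'b' @ 5: {3,4,6,8}
'b' @ 6: {1,2,5,7,10,11,12}  (accept∈set)
final: {1,2,5,7,10,11,12}; accept 1 in set

Answer: ACCEPT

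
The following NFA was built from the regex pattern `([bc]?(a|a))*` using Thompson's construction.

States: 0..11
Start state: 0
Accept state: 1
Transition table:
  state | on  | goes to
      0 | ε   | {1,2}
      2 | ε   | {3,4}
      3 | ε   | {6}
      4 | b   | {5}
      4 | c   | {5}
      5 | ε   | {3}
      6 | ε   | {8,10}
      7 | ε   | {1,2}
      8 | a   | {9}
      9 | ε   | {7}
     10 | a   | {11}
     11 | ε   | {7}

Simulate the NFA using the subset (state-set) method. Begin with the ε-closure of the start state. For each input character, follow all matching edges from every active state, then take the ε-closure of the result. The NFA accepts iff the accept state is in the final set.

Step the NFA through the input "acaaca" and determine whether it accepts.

Answer: ACCEPT

Derivation:
initial (ε-close {0}): {0,1,2,3,4,6,8,10}
'a' @ 1: {1,2,3,4,6,7,8,9,10,11}  (accept∈set)
'c' @ 2: {3,5,6,8,10}
'a' @ 3: {1,2,3,4,6,7,8,9,10,11}  (accept∈set)
'a' @ 4: {1,2,3,4,6,7,8,9,10,11}  (accept∈set)
'c' @ 5: {3,5,6,8,10}
'a' @ 6: {1,2,3,4,6,7,8,9,10,11}  (accept∈set)
final: {1,2,3,4,6,7,8,9,10,11}; accept 1 in set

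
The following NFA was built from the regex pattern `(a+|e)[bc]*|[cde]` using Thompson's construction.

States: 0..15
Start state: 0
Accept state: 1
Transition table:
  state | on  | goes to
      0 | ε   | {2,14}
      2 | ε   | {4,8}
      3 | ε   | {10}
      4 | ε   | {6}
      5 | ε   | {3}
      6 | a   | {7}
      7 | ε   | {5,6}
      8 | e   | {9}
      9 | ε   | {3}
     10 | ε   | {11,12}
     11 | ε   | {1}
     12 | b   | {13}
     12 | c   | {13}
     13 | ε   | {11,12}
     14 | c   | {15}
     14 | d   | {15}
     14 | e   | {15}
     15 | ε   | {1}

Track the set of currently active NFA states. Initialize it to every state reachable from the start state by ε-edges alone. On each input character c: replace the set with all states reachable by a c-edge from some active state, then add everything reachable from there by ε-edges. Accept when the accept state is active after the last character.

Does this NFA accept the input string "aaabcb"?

start: ε-closure({0}) = {0,2,4,6,8,14}
'a' @ 1: {1,3,5,6,7,10,11,12}  (accept∈set)
'a' @ 2: {1,3,5,6,7,10,11,12}  (accept∈set)
'a' @ 3: {1,3,5,6,7,10,11,12}  (accept∈set)
'b' @ 4: {1,11,12,13}  (accept∈set)
'c' @ 5: {1,11,12,13}  (accept∈set)
'b' @ 6: {1,11,12,13}  (accept∈set)
final: {1,11,12,13}; accept 1 in set

Answer: ACCEPT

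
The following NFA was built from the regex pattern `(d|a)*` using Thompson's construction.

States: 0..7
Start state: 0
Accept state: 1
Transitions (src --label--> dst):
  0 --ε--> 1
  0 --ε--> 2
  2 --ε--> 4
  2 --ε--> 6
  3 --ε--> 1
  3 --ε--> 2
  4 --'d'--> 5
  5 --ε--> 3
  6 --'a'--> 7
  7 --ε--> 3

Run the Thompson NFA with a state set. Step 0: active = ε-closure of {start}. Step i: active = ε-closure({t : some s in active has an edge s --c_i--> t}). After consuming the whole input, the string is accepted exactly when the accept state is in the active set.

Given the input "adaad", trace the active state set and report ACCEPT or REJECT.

initial (ε-close {0}): {0,1,2,4,6}
'a' @ 1: {1,2,3,4,6,7}  ✓accept
'd' @ 2: {1,2,3,4,5,6}  ✓accept
'a' @ 3: {1,2,3,4,6,7}  ✓accept
'a' @ 4: {1,2,3,4,6,7}  ✓accept
'd' @ 5: {1,2,3,4,5,6}  ✓accept
final: {1,2,3,4,5,6}; accept 1 in set

Answer: ACCEPT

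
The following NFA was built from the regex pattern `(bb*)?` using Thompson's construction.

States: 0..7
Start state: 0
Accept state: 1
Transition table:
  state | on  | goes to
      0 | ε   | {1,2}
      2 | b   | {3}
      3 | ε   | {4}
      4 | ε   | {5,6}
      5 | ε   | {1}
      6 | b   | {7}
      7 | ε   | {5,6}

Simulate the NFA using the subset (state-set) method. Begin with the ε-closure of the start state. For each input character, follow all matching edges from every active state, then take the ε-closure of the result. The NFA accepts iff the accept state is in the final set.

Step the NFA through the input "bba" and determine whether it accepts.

start: ε-closure({0}) = {0,1,2}
'b' @ 1: {1,3,4,5,6}  ✓accept
'b' @ 2: {1,5,6,7}  ✓accept
'a' @ 3: {}  — dead — no transitions
final: {}; accept 1 not in set

Answer: REJECT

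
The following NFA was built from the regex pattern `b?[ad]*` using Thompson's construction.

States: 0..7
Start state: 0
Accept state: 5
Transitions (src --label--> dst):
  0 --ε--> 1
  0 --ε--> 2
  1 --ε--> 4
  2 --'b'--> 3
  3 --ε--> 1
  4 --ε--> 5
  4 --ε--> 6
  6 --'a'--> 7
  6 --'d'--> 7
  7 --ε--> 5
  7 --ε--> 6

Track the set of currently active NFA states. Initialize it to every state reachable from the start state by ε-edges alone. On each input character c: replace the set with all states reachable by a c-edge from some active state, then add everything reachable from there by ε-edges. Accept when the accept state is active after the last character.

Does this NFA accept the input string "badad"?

Answer: ACCEPT

Derivation:
initial (ε-close {0}): {0,1,2,4,5,6}
'b' @ 1: {1,3,4,5,6}  [accepting]
'a' @ 2: {5,6,7}  [accepting]
'd' @ 3: {5,6,7}  [accepting]
'a' @ 4: {5,6,7}  [accepting]
'd' @ 5: {5,6,7}  [accepting]
end set {5,6,7} — state 5 in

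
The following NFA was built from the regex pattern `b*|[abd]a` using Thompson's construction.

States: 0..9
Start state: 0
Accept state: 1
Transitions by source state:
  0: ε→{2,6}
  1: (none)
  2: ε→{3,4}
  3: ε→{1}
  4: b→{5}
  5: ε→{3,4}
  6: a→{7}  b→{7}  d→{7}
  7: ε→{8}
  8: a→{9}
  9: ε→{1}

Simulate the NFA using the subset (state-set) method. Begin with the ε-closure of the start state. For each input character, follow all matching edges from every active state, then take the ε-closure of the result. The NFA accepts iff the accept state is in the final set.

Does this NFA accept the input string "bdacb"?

Answer: REJECT

Trace:
start: ε-closure({0}) = {0,1,2,3,4,6}
'b' @ 1: {1,3,4,5,7,8}  (accept∈set)
'd' @ 2: {}  — state set empty
rest 'acb' ignored (set empty)
end set {} — state 1 not in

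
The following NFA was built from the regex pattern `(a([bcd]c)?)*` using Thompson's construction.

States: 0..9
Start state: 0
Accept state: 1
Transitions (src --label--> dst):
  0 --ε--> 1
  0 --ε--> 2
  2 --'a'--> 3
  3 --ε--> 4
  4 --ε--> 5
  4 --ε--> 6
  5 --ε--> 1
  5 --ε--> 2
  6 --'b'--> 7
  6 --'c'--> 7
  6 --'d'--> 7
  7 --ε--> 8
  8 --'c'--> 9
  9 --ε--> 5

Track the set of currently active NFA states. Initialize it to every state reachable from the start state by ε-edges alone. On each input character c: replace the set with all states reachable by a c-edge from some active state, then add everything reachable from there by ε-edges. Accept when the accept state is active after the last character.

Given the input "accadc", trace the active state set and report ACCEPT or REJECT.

initial (ε-close {0}): {0,1,2}
'a' @ 1: {1,2,3,4,5,6}  ✓accept
'c' @ 2: {7,8}
'c' @ 3: {1,2,5,9}  ✓accept
'a' @ 4: {1,2,3,4,5,6}  ✓accept
'd' @ 5: {7,8}
'c' @ 6: {1,2,5,9}  ✓accept
end set {1,2,5,9} — state 1 in

Answer: ACCEPT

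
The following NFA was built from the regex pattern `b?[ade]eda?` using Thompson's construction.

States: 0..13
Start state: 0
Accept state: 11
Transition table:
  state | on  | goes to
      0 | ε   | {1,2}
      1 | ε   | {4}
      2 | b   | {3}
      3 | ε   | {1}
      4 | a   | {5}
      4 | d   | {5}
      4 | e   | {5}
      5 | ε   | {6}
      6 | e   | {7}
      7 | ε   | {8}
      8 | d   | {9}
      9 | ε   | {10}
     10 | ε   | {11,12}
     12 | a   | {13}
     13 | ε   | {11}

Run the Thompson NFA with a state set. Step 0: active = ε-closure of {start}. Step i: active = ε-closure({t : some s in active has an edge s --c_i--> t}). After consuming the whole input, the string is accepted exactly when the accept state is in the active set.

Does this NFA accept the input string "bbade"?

initial (ε-close {0}): {0,1,2,4}
'b' @ 1: {1,3,4}
'b' @ 2: {}  — no active states
rest 'ade' ignored (set empty)
final: {}; accept 11 not in set

Answer: REJECT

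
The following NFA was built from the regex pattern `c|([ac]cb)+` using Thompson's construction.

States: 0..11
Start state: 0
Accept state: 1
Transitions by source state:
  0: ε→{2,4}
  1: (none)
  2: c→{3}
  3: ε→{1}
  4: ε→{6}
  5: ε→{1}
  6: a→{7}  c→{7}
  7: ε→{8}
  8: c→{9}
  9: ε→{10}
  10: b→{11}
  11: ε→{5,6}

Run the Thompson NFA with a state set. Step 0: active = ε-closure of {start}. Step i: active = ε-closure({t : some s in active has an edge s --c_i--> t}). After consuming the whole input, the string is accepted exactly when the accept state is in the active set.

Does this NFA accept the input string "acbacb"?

start: ε-closure({0}) = {0,2,4,6}
'a' @ 1: {7,8}
'c' @ 2: {9,10}
'b' @ 3: {1,5,6,11}  (accept∈set)
'a' @ 4: {7,8}
'c' @ 5: {9,10}
'b' @ 6: {1,5,6,11}  (accept∈set)
after full input: {1,5,6,11}  (accept=1 in)

Answer: ACCEPT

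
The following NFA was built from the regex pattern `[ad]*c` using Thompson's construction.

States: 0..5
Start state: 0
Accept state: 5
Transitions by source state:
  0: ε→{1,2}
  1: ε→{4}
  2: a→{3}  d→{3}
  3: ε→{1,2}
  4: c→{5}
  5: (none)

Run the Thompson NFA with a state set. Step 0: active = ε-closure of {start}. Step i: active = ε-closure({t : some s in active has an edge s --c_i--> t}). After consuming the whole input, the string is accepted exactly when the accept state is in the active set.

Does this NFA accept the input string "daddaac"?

Answer: ACCEPT

Steps:
initial (ε-close {0}): {0,1,2,4}
'd' @ 1: {1,2,3,4}
'a' @ 2: {1,2,3,4}
'd' @ 3: {1,2,3,4}
'd' @ 4: {1,2,3,4}
'a' @ 5: {1,2,3,4}
'a' @ 6: {1,2,3,4}
'c' @ 7: {5}  (accept∈set)
final: {5}; accept 5 in set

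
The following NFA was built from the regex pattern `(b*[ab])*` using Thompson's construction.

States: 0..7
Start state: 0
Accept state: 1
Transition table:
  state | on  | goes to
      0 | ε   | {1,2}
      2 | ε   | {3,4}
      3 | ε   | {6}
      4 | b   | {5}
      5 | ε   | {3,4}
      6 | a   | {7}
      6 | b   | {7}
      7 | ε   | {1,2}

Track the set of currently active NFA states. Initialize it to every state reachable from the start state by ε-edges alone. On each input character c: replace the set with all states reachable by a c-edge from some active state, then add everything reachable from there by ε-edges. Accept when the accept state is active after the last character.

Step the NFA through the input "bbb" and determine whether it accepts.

Answer: ACCEPT

Steps:
initial (ε-close {0}): {0,1,2,3,4,6}
'b' @ 1: {1,2,3,4,5,6,7}  ✓accept
'b' @ 2: {1,2,3,4,5,6,7}  ✓accept
'b' @ 3: {1,2,3,4,5,6,7}  ✓accept
after full input: {1,2,3,4,5,6,7}  (accept=1 in)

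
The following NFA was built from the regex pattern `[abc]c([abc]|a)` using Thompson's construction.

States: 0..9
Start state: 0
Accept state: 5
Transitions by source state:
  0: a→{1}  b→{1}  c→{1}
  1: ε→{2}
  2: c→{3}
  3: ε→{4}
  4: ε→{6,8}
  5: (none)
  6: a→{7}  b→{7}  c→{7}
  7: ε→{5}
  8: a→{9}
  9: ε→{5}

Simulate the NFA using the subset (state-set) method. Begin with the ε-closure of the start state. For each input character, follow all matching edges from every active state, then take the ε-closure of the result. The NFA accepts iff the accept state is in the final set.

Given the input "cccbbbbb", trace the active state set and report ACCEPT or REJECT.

initial (ε-close {0}): {0}
'c' @ 1: {1,2}
'c' @ 2: {3,4,6,8}
'c' @ 3: {5,7}  (accept∈set)
'b' @ 4: {}  — no active states
rest 'bbbb' ignored (set empty)
end set {} — state 5 not in

Answer: REJECT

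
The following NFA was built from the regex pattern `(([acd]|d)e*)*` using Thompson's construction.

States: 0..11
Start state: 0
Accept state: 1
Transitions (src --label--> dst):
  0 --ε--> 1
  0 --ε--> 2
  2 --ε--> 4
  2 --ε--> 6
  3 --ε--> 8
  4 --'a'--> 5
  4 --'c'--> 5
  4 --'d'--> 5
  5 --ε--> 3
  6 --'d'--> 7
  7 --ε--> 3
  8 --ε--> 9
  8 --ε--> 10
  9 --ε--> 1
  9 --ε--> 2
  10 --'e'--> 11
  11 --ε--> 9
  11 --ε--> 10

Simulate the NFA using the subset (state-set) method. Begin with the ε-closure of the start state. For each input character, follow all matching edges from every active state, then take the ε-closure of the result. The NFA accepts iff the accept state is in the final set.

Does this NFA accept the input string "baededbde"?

S₀ = ε-closure({0}) = {0,1,2,4,6}
'b' @ 1: {}  — state set empty
rest 'aededbde' ignored (set empty)
final: {}; accept 1 not in set

Answer: REJECT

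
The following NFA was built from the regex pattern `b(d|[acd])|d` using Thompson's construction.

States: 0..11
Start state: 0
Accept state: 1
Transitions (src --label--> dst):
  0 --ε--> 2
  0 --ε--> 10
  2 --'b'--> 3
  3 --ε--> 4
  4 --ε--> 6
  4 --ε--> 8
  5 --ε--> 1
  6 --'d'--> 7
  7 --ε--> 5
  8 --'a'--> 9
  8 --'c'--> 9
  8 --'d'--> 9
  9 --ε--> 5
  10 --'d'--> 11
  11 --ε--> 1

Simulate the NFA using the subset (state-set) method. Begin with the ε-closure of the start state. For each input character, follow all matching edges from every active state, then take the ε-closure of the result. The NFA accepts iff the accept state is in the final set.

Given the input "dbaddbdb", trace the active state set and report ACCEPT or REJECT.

S₀ = ε-closure({0}) = {0,2,10}
'd' @ 1: {1,11}  ✓accept
'b' @ 2: {}  — no active states
rest 'addbdb' ignored (set empty)
end set {} — state 1 not in

Answer: REJECT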